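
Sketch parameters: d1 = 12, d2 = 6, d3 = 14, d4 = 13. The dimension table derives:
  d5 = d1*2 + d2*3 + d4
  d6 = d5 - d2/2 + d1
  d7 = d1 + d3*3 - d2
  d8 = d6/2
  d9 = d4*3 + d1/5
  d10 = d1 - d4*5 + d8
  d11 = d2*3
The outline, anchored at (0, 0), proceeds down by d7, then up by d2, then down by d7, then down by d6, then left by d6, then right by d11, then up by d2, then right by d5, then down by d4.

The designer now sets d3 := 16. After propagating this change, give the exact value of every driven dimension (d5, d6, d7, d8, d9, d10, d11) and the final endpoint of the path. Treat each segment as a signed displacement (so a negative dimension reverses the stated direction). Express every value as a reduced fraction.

d5 = 55
d6 = 64
d7 = 54
d8 = 32
d9 = 207/5
d10 = -21
d11 = 18
endpoint = (9, -173)

Apply edit: d3 := 16
  d5 = d1*2 + d2*3 + d4 = 55
  d6 = d5 - d2/2 + d1 = 64
  d7 = d1 + d3*3 - d2 = 54
  d8 = d6/2 = 32
  d9 = d4*3 + d1/5 = 207/5
  d10 = d1 - d4*5 + d8 = -21
  d11 = d2*3 = 18
Walk from origin (0, 0):
  seg 1: down by d7 = 54 → (0, -54)
  seg 2: up by d2 = 6 → (0, -48)
  seg 3: down by d7 = 54 → (0, -102)
  seg 4: down by d6 = 64 → (0, -166)
  seg 5: left by d6 = 64 → (-64, -166)
  seg 6: right by d11 = 18 → (-46, -166)
  seg 7: up by d2 = 6 → (-46, -160)
  seg 8: right by d5 = 55 → (9, -160)
  seg 9: down by d4 = 13 → (9, -173)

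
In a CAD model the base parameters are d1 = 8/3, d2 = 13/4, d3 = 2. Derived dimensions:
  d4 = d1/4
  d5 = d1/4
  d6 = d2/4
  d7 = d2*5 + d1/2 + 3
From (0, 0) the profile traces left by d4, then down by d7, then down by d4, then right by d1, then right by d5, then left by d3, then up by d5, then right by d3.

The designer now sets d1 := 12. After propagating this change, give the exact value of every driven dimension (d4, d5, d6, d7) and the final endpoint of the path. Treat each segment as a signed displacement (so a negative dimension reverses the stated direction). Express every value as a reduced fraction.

d4 = 3
d5 = 3
d6 = 13/16
d7 = 101/4
endpoint = (12, -101/4)

Apply edit: d1 := 12
  d4 = d1/4 = 3
  d5 = d1/4 = 3
  d6 = d2/4 = 13/16
  d7 = d2*5 + d1/2 + 3 = 101/4
Walk from origin (0, 0):
  seg 1: left by d4 = 3 → (-3, 0)
  seg 2: down by d7 = 101/4 → (-3, -101/4)
  seg 3: down by d4 = 3 → (-3, -113/4)
  seg 4: right by d1 = 12 → (9, -113/4)
  seg 5: right by d5 = 3 → (12, -113/4)
  seg 6: left by d3 = 2 → (10, -113/4)
  seg 7: up by d5 = 3 → (10, -101/4)
  seg 8: right by d3 = 2 → (12, -101/4)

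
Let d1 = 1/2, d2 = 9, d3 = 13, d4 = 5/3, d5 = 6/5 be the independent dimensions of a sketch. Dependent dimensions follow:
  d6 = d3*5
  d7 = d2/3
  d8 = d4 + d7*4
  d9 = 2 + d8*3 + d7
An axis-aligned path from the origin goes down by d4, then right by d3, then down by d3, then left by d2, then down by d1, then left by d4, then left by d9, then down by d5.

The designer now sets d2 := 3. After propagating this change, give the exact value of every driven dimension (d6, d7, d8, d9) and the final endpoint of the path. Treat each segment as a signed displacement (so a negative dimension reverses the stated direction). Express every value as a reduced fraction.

d6 = 65
d7 = 1
d8 = 17/3
d9 = 20
endpoint = (-35/3, -491/30)

Apply edit: d2 := 3
  d6 = d3*5 = 65
  d7 = d2/3 = 1
  d8 = d4 + d7*4 = 17/3
  d9 = 2 + d8*3 + d7 = 20
Walk from origin (0, 0):
  seg 1: down by d4 = 5/3 → (0, -5/3)
  seg 2: right by d3 = 13 → (13, -5/3)
  seg 3: down by d3 = 13 → (13, -44/3)
  seg 4: left by d2 = 3 → (10, -44/3)
  seg 5: down by d1 = 1/2 → (10, -91/6)
  seg 6: left by d4 = 5/3 → (25/3, -91/6)
  seg 7: left by d9 = 20 → (-35/3, -91/6)
  seg 8: down by d5 = 6/5 → (-35/3, -491/30)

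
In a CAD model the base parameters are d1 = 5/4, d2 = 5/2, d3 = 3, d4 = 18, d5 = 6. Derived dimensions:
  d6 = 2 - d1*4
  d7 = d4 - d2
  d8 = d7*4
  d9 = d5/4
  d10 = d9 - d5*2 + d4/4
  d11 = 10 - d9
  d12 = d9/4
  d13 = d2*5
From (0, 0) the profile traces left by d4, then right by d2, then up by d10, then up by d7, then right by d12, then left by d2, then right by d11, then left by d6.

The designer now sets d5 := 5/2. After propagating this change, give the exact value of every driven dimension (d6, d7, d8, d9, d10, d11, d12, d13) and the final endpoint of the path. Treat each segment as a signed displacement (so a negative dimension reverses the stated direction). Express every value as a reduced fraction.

Apply edit: d5 := 5/2
  d6 = 2 - d1*4 = -3
  d7 = d4 - d2 = 31/2
  d8 = d7*4 = 62
  d9 = d5/4 = 5/8
  d10 = d9 - d5*2 + d4/4 = 1/8
  d11 = 10 - d9 = 75/8
  d12 = d9/4 = 5/32
  d13 = d2*5 = 25/2
Walk from origin (0, 0):
  seg 1: left by d4 = 18 → (-18, 0)
  seg 2: right by d2 = 5/2 → (-31/2, 0)
  seg 3: up by d10 = 1/8 → (-31/2, 1/8)
  seg 4: up by d7 = 31/2 → (-31/2, 125/8)
  seg 5: right by d12 = 5/32 → (-491/32, 125/8)
  seg 6: left by d2 = 5/2 → (-571/32, 125/8)
  seg 7: right by d11 = 75/8 → (-271/32, 125/8)
  seg 8: left by d6 = -3 → (-175/32, 125/8)

d6 = -3
d7 = 31/2
d8 = 62
d9 = 5/8
d10 = 1/8
d11 = 75/8
d12 = 5/32
d13 = 25/2
endpoint = (-175/32, 125/8)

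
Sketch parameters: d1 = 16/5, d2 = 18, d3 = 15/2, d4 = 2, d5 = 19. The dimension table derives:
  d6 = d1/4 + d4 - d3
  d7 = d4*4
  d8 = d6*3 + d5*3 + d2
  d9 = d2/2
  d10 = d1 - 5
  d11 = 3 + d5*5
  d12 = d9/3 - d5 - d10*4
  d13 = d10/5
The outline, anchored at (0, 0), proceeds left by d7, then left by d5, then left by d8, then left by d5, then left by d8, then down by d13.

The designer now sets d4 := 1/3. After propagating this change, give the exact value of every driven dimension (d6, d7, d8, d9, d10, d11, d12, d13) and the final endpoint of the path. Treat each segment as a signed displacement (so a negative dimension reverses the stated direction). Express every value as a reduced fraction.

Apply edit: d4 := 1/3
  d6 = d1/4 + d4 - d3 = -191/30
  d7 = d4*4 = 4/3
  d8 = d6*3 + d5*3 + d2 = 559/10
  d9 = d2/2 = 9
  d10 = d1 - 5 = -9/5
  d11 = 3 + d5*5 = 98
  d12 = d9/3 - d5 - d10*4 = -44/5
  d13 = d10/5 = -9/25
Walk from origin (0, 0):
  seg 1: left by d7 = 4/3 → (-4/3, 0)
  seg 2: left by d5 = 19 → (-61/3, 0)
  seg 3: left by d8 = 559/10 → (-2287/30, 0)
  seg 4: left by d5 = 19 → (-2857/30, 0)
  seg 5: left by d8 = 559/10 → (-2267/15, 0)
  seg 6: down by d13 = -9/25 → (-2267/15, 9/25)

d6 = -191/30
d7 = 4/3
d8 = 559/10
d9 = 9
d10 = -9/5
d11 = 98
d12 = -44/5
d13 = -9/25
endpoint = (-2267/15, 9/25)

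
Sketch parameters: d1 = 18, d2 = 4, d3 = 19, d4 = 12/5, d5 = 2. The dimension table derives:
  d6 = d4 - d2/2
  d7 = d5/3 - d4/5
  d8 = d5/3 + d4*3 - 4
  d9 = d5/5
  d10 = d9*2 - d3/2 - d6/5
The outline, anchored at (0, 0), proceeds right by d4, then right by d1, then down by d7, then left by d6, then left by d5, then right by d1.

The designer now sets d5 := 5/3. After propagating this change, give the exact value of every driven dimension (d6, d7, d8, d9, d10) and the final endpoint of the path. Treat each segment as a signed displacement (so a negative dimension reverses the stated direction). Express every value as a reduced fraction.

Apply edit: d5 := 5/3
  d6 = d4 - d2/2 = 2/5
  d7 = d5/3 - d4/5 = 17/225
  d8 = d5/3 + d4*3 - 4 = 169/45
  d9 = d5/5 = 1/3
  d10 = d9*2 - d3/2 - d6/5 = -1337/150
Walk from origin (0, 0):
  seg 1: right by d4 = 12/5 → (12/5, 0)
  seg 2: right by d1 = 18 → (102/5, 0)
  seg 3: down by d7 = 17/225 → (102/5, -17/225)
  seg 4: left by d6 = 2/5 → (20, -17/225)
  seg 5: left by d5 = 5/3 → (55/3, -17/225)
  seg 6: right by d1 = 18 → (109/3, -17/225)

d6 = 2/5
d7 = 17/225
d8 = 169/45
d9 = 1/3
d10 = -1337/150
endpoint = (109/3, -17/225)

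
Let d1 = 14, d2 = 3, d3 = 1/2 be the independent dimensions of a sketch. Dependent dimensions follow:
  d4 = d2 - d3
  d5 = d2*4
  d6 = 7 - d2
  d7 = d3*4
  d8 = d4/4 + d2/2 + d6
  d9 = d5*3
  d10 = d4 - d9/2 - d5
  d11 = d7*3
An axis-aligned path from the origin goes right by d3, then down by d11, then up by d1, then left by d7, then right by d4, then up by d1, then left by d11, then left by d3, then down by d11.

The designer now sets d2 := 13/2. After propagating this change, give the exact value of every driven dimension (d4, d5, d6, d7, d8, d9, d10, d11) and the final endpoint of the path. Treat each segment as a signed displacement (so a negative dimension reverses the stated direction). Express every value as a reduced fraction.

d4 = 6
d5 = 26
d6 = 1/2
d7 = 2
d8 = 21/4
d9 = 78
d10 = -59
d11 = 6
endpoint = (-2, 16)

Apply edit: d2 := 13/2
  d4 = d2 - d3 = 6
  d5 = d2*4 = 26
  d6 = 7 - d2 = 1/2
  d7 = d3*4 = 2
  d8 = d4/4 + d2/2 + d6 = 21/4
  d9 = d5*3 = 78
  d10 = d4 - d9/2 - d5 = -59
  d11 = d7*3 = 6
Walk from origin (0, 0):
  seg 1: right by d3 = 1/2 → (1/2, 0)
  seg 2: down by d11 = 6 → (1/2, -6)
  seg 3: up by d1 = 14 → (1/2, 8)
  seg 4: left by d7 = 2 → (-3/2, 8)
  seg 5: right by d4 = 6 → (9/2, 8)
  seg 6: up by d1 = 14 → (9/2, 22)
  seg 7: left by d11 = 6 → (-3/2, 22)
  seg 8: left by d3 = 1/2 → (-2, 22)
  seg 9: down by d11 = 6 → (-2, 16)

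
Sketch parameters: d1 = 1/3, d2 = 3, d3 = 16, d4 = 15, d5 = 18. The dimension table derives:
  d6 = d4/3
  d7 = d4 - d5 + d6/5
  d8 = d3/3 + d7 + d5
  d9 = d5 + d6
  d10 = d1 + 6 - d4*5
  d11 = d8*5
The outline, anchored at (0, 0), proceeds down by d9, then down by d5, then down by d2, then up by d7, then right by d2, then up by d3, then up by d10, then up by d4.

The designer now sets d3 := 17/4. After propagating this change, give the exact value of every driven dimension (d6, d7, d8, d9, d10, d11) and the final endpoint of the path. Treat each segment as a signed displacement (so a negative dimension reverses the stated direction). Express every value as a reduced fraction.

Apply edit: d3 := 17/4
  d6 = d4/3 = 5
  d7 = d4 - d5 + d6/5 = -2
  d8 = d3/3 + d7 + d5 = 209/12
  d9 = d5 + d6 = 23
  d10 = d1 + 6 - d4*5 = -206/3
  d11 = d8*5 = 1045/12
Walk from origin (0, 0):
  seg 1: down by d9 = 23 → (0, -23)
  seg 2: down by d5 = 18 → (0, -41)
  seg 3: down by d2 = 3 → (0, -44)
  seg 4: up by d7 = -2 → (0, -46)
  seg 5: right by d2 = 3 → (3, -46)
  seg 6: up by d3 = 17/4 → (3, -167/4)
  seg 7: up by d10 = -206/3 → (3, -1325/12)
  seg 8: up by d4 = 15 → (3, -1145/12)

d6 = 5
d7 = -2
d8 = 209/12
d9 = 23
d10 = -206/3
d11 = 1045/12
endpoint = (3, -1145/12)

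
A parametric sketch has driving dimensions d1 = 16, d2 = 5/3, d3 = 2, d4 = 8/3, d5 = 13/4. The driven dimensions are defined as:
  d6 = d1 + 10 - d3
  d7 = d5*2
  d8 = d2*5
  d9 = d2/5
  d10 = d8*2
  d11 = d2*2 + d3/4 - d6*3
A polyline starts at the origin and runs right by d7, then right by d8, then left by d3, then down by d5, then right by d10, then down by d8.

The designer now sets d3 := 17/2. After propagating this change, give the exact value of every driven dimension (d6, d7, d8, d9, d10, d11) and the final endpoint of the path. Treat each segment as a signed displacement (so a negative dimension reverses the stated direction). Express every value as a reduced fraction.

d6 = 35/2
d7 = 13/2
d8 = 25/3
d9 = 1/3
d10 = 50/3
d11 = -1129/24
endpoint = (23, -139/12)

Apply edit: d3 := 17/2
  d6 = d1 + 10 - d3 = 35/2
  d7 = d5*2 = 13/2
  d8 = d2*5 = 25/3
  d9 = d2/5 = 1/3
  d10 = d8*2 = 50/3
  d11 = d2*2 + d3/4 - d6*3 = -1129/24
Walk from origin (0, 0):
  seg 1: right by d7 = 13/2 → (13/2, 0)
  seg 2: right by d8 = 25/3 → (89/6, 0)
  seg 3: left by d3 = 17/2 → (19/3, 0)
  seg 4: down by d5 = 13/4 → (19/3, -13/4)
  seg 5: right by d10 = 50/3 → (23, -13/4)
  seg 6: down by d8 = 25/3 → (23, -139/12)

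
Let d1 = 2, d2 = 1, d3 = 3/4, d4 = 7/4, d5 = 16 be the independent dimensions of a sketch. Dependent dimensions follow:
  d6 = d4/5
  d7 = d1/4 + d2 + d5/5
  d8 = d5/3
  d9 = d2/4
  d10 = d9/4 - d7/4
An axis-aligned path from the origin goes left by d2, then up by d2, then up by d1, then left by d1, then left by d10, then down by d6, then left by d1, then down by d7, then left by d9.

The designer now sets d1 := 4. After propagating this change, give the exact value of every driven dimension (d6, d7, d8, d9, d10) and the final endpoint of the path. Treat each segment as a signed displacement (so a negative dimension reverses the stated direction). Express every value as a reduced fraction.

d6 = 7/20
d7 = 26/5
d8 = 16/3
d9 = 1/4
d10 = -99/80
endpoint = (-641/80, -11/20)

Apply edit: d1 := 4
  d6 = d4/5 = 7/20
  d7 = d1/4 + d2 + d5/5 = 26/5
  d8 = d5/3 = 16/3
  d9 = d2/4 = 1/4
  d10 = d9/4 - d7/4 = -99/80
Walk from origin (0, 0):
  seg 1: left by d2 = 1 → (-1, 0)
  seg 2: up by d2 = 1 → (-1, 1)
  seg 3: up by d1 = 4 → (-1, 5)
  seg 4: left by d1 = 4 → (-5, 5)
  seg 5: left by d10 = -99/80 → (-301/80, 5)
  seg 6: down by d6 = 7/20 → (-301/80, 93/20)
  seg 7: left by d1 = 4 → (-621/80, 93/20)
  seg 8: down by d7 = 26/5 → (-621/80, -11/20)
  seg 9: left by d9 = 1/4 → (-641/80, -11/20)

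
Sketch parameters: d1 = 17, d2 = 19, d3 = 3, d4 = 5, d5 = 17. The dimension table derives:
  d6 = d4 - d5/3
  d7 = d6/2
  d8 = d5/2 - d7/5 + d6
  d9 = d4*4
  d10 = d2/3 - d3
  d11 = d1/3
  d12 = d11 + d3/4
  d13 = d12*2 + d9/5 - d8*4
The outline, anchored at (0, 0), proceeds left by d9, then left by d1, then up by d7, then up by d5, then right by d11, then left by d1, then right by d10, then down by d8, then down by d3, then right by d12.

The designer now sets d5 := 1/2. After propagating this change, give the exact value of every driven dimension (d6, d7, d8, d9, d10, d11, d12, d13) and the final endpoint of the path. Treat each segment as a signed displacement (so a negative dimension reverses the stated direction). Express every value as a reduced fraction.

Apply edit: d5 := 1/2
  d6 = d4 - d5/3 = 29/6
  d7 = d6/2 = 29/12
  d8 = d5/2 - d7/5 + d6 = 23/5
  d9 = d4*4 = 20
  d10 = d2/3 - d3 = 10/3
  d11 = d1/3 = 17/3
  d12 = d11 + d3/4 = 77/12
  d13 = d12*2 + d9/5 - d8*4 = -47/30
Walk from origin (0, 0):
  seg 1: left by d9 = 20 → (-20, 0)
  seg 2: left by d1 = 17 → (-37, 0)
  seg 3: up by d7 = 29/12 → (-37, 29/12)
  seg 4: up by d5 = 1/2 → (-37, 35/12)
  seg 5: right by d11 = 17/3 → (-94/3, 35/12)
  seg 6: left by d1 = 17 → (-145/3, 35/12)
  seg 7: right by d10 = 10/3 → (-45, 35/12)
  seg 8: down by d8 = 23/5 → (-45, -101/60)
  seg 9: down by d3 = 3 → (-45, -281/60)
  seg 10: right by d12 = 77/12 → (-463/12, -281/60)

d6 = 29/6
d7 = 29/12
d8 = 23/5
d9 = 20
d10 = 10/3
d11 = 17/3
d12 = 77/12
d13 = -47/30
endpoint = (-463/12, -281/60)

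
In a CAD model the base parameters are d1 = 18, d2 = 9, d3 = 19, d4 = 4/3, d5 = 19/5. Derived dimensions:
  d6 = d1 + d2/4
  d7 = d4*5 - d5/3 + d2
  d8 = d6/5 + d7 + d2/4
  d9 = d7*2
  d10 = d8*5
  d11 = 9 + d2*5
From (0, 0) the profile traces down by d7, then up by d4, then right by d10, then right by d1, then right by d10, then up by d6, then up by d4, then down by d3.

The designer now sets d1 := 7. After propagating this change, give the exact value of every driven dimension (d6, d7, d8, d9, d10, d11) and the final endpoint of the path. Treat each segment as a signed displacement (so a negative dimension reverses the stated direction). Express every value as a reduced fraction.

Apply edit: d1 := 7
  d6 = d1 + d2/4 = 37/4
  d7 = d4*5 - d5/3 + d2 = 72/5
  d8 = d6/5 + d7 + d2/4 = 37/2
  d9 = d7*2 = 144/5
  d10 = d8*5 = 185/2
  d11 = 9 + d2*5 = 54
Walk from origin (0, 0):
  seg 1: down by d7 = 72/5 → (0, -72/5)
  seg 2: up by d4 = 4/3 → (0, -196/15)
  seg 3: right by d10 = 185/2 → (185/2, -196/15)
  seg 4: right by d1 = 7 → (199/2, -196/15)
  seg 5: right by d10 = 185/2 → (192, -196/15)
  seg 6: up by d6 = 37/4 → (192, -229/60)
  seg 7: up by d4 = 4/3 → (192, -149/60)
  seg 8: down by d3 = 19 → (192, -1289/60)

d6 = 37/4
d7 = 72/5
d8 = 37/2
d9 = 144/5
d10 = 185/2
d11 = 54
endpoint = (192, -1289/60)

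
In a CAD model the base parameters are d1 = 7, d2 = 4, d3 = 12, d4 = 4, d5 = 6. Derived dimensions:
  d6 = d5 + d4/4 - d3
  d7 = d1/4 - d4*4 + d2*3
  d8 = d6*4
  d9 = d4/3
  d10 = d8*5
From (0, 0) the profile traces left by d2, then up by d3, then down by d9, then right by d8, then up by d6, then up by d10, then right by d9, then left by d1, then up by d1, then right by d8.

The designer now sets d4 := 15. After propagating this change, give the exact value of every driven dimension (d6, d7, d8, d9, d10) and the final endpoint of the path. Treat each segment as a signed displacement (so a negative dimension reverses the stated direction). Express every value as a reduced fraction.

d6 = -9/4
d7 = -185/4
d8 = -9
d9 = 5
d10 = -45
endpoint = (-24, -133/4)

Apply edit: d4 := 15
  d6 = d5 + d4/4 - d3 = -9/4
  d7 = d1/4 - d4*4 + d2*3 = -185/4
  d8 = d6*4 = -9
  d9 = d4/3 = 5
  d10 = d8*5 = -45
Walk from origin (0, 0):
  seg 1: left by d2 = 4 → (-4, 0)
  seg 2: up by d3 = 12 → (-4, 12)
  seg 3: down by d9 = 5 → (-4, 7)
  seg 4: right by d8 = -9 → (-13, 7)
  seg 5: up by d6 = -9/4 → (-13, 19/4)
  seg 6: up by d10 = -45 → (-13, -161/4)
  seg 7: right by d9 = 5 → (-8, -161/4)
  seg 8: left by d1 = 7 → (-15, -161/4)
  seg 9: up by d1 = 7 → (-15, -133/4)
  seg 10: right by d8 = -9 → (-24, -133/4)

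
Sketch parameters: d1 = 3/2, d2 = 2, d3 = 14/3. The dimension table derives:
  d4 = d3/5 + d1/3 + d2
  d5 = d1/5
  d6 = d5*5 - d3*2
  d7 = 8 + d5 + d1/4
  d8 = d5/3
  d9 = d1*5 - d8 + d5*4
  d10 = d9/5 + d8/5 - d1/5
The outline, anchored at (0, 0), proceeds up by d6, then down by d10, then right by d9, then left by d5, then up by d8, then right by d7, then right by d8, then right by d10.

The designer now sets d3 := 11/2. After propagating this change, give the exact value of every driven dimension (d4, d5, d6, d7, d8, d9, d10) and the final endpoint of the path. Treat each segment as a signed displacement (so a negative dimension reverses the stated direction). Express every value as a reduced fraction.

d4 = 18/5
d5 = 3/10
d6 = -19/2
d7 = 347/40
d8 = 1/10
d9 = 43/5
d10 = 36/25
endpoint = (3703/200, -271/25)

Apply edit: d3 := 11/2
  d4 = d3/5 + d1/3 + d2 = 18/5
  d5 = d1/5 = 3/10
  d6 = d5*5 - d3*2 = -19/2
  d7 = 8 + d5 + d1/4 = 347/40
  d8 = d5/3 = 1/10
  d9 = d1*5 - d8 + d5*4 = 43/5
  d10 = d9/5 + d8/5 - d1/5 = 36/25
Walk from origin (0, 0):
  seg 1: up by d6 = -19/2 → (0, -19/2)
  seg 2: down by d10 = 36/25 → (0, -547/50)
  seg 3: right by d9 = 43/5 → (43/5, -547/50)
  seg 4: left by d5 = 3/10 → (83/10, -547/50)
  seg 5: up by d8 = 1/10 → (83/10, -271/25)
  seg 6: right by d7 = 347/40 → (679/40, -271/25)
  seg 7: right by d8 = 1/10 → (683/40, -271/25)
  seg 8: right by d10 = 36/25 → (3703/200, -271/25)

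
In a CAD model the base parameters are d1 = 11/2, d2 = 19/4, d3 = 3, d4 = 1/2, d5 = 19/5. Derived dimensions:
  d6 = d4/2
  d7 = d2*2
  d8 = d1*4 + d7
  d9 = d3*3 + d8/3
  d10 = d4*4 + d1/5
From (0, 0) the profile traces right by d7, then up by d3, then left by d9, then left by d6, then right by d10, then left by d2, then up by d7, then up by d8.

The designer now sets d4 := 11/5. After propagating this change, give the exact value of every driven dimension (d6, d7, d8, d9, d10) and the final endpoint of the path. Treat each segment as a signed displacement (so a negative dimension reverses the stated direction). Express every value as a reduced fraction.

d6 = 11/10
d7 = 19/2
d8 = 63/2
d9 = 39/2
d10 = 99/10
endpoint = (-119/20, 44)

Apply edit: d4 := 11/5
  d6 = d4/2 = 11/10
  d7 = d2*2 = 19/2
  d8 = d1*4 + d7 = 63/2
  d9 = d3*3 + d8/3 = 39/2
  d10 = d4*4 + d1/5 = 99/10
Walk from origin (0, 0):
  seg 1: right by d7 = 19/2 → (19/2, 0)
  seg 2: up by d3 = 3 → (19/2, 3)
  seg 3: left by d9 = 39/2 → (-10, 3)
  seg 4: left by d6 = 11/10 → (-111/10, 3)
  seg 5: right by d10 = 99/10 → (-6/5, 3)
  seg 6: left by d2 = 19/4 → (-119/20, 3)
  seg 7: up by d7 = 19/2 → (-119/20, 25/2)
  seg 8: up by d8 = 63/2 → (-119/20, 44)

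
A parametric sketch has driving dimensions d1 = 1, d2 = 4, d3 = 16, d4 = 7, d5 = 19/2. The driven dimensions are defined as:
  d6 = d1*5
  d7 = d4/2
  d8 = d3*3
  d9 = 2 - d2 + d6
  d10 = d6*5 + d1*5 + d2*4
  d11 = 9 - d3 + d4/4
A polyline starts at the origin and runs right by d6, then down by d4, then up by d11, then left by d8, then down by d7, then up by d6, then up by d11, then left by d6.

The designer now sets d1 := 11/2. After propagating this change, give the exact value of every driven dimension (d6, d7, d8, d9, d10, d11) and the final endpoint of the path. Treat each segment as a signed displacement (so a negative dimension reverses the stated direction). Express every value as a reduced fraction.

d6 = 55/2
d7 = 7/2
d8 = 48
d9 = 51/2
d10 = 181
d11 = -21/4
endpoint = (-48, 13/2)

Apply edit: d1 := 11/2
  d6 = d1*5 = 55/2
  d7 = d4/2 = 7/2
  d8 = d3*3 = 48
  d9 = 2 - d2 + d6 = 51/2
  d10 = d6*5 + d1*5 + d2*4 = 181
  d11 = 9 - d3 + d4/4 = -21/4
Walk from origin (0, 0):
  seg 1: right by d6 = 55/2 → (55/2, 0)
  seg 2: down by d4 = 7 → (55/2, -7)
  seg 3: up by d11 = -21/4 → (55/2, -49/4)
  seg 4: left by d8 = 48 → (-41/2, -49/4)
  seg 5: down by d7 = 7/2 → (-41/2, -63/4)
  seg 6: up by d6 = 55/2 → (-41/2, 47/4)
  seg 7: up by d11 = -21/4 → (-41/2, 13/2)
  seg 8: left by d6 = 55/2 → (-48, 13/2)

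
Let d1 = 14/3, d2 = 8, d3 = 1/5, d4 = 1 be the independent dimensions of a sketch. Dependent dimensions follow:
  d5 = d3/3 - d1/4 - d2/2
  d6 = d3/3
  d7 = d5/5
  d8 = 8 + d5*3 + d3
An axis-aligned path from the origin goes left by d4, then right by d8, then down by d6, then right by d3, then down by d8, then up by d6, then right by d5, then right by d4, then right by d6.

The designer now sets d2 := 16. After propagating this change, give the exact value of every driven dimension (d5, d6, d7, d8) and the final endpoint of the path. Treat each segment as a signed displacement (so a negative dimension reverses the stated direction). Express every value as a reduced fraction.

Apply edit: d2 := 16
  d5 = d3/3 - d1/4 - d2/2 = -91/10
  d6 = d3/3 = 1/15
  d7 = d5/5 = -91/50
  d8 = 8 + d5*3 + d3 = -191/10
Walk from origin (0, 0):
  seg 1: left by d4 = 1 → (-1, 0)
  seg 2: right by d8 = -191/10 → (-201/10, 0)
  seg 3: down by d6 = 1/15 → (-201/10, -1/15)
  seg 4: right by d3 = 1/5 → (-199/10, -1/15)
  seg 5: down by d8 = -191/10 → (-199/10, 571/30)
  seg 6: up by d6 = 1/15 → (-199/10, 191/10)
  seg 7: right by d5 = -91/10 → (-29, 191/10)
  seg 8: right by d4 = 1 → (-28, 191/10)
  seg 9: right by d6 = 1/15 → (-419/15, 191/10)

d5 = -91/10
d6 = 1/15
d7 = -91/50
d8 = -191/10
endpoint = (-419/15, 191/10)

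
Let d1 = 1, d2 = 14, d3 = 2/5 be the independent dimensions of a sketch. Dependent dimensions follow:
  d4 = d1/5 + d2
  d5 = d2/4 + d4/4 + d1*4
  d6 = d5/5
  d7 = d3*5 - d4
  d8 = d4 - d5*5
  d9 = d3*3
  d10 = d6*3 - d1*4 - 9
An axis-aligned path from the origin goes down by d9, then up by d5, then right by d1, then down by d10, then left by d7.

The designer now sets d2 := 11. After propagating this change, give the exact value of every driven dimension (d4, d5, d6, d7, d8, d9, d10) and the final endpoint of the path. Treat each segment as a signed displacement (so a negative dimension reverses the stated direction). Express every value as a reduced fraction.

Apply edit: d2 := 11
  d4 = d1/5 + d2 = 56/5
  d5 = d2/4 + d4/4 + d1*4 = 191/20
  d6 = d5/5 = 191/100
  d7 = d3*5 - d4 = -46/5
  d8 = d4 - d5*5 = -731/20
  d9 = d3*3 = 6/5
  d10 = d6*3 - d1*4 - 9 = -727/100
Walk from origin (0, 0):
  seg 1: down by d9 = 6/5 → (0, -6/5)
  seg 2: up by d5 = 191/20 → (0, 167/20)
  seg 3: right by d1 = 1 → (1, 167/20)
  seg 4: down by d10 = -727/100 → (1, 781/50)
  seg 5: left by d7 = -46/5 → (51/5, 781/50)

d4 = 56/5
d5 = 191/20
d6 = 191/100
d7 = -46/5
d8 = -731/20
d9 = 6/5
d10 = -727/100
endpoint = (51/5, 781/50)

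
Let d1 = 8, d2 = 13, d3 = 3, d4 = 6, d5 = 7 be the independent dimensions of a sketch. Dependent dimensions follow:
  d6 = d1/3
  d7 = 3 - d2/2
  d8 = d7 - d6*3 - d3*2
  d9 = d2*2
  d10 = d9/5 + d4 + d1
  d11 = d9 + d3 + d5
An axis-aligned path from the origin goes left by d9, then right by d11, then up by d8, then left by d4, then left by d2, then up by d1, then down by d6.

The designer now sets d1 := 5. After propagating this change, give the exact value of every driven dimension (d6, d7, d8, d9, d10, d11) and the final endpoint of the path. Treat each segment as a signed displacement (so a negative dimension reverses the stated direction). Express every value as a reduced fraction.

Apply edit: d1 := 5
  d6 = d1/3 = 5/3
  d7 = 3 - d2/2 = -7/2
  d8 = d7 - d6*3 - d3*2 = -29/2
  d9 = d2*2 = 26
  d10 = d9/5 + d4 + d1 = 81/5
  d11 = d9 + d3 + d5 = 36
Walk from origin (0, 0):
  seg 1: left by d9 = 26 → (-26, 0)
  seg 2: right by d11 = 36 → (10, 0)
  seg 3: up by d8 = -29/2 → (10, -29/2)
  seg 4: left by d4 = 6 → (4, -29/2)
  seg 5: left by d2 = 13 → (-9, -29/2)
  seg 6: up by d1 = 5 → (-9, -19/2)
  seg 7: down by d6 = 5/3 → (-9, -67/6)

d6 = 5/3
d7 = -7/2
d8 = -29/2
d9 = 26
d10 = 81/5
d11 = 36
endpoint = (-9, -67/6)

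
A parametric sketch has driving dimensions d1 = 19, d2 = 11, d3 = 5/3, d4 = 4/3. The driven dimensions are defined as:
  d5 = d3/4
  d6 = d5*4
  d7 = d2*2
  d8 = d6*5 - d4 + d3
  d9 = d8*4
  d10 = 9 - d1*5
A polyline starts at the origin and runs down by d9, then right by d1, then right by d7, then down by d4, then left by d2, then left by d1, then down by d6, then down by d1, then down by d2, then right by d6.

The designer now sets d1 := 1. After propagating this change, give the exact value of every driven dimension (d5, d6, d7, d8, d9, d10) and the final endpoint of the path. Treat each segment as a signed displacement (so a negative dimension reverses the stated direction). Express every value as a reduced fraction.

d5 = 5/12
d6 = 5/3
d7 = 22
d8 = 26/3
d9 = 104/3
d10 = 4
endpoint = (38/3, -149/3)

Apply edit: d1 := 1
  d5 = d3/4 = 5/12
  d6 = d5*4 = 5/3
  d7 = d2*2 = 22
  d8 = d6*5 - d4 + d3 = 26/3
  d9 = d8*4 = 104/3
  d10 = 9 - d1*5 = 4
Walk from origin (0, 0):
  seg 1: down by d9 = 104/3 → (0, -104/3)
  seg 2: right by d1 = 1 → (1, -104/3)
  seg 3: right by d7 = 22 → (23, -104/3)
  seg 4: down by d4 = 4/3 → (23, -36)
  seg 5: left by d2 = 11 → (12, -36)
  seg 6: left by d1 = 1 → (11, -36)
  seg 7: down by d6 = 5/3 → (11, -113/3)
  seg 8: down by d1 = 1 → (11, -116/3)
  seg 9: down by d2 = 11 → (11, -149/3)
  seg 10: right by d6 = 5/3 → (38/3, -149/3)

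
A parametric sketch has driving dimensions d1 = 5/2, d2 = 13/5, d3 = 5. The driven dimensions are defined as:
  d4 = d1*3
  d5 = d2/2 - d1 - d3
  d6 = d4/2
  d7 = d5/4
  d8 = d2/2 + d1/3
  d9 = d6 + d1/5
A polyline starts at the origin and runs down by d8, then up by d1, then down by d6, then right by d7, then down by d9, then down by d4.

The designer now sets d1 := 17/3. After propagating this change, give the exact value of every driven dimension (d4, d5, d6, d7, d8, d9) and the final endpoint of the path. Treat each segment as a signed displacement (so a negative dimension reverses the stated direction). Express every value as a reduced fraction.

Apply edit: d1 := 17/3
  d4 = d1*3 = 17
  d5 = d2/2 - d1 - d3 = -281/30
  d6 = d4/2 = 17/2
  d7 = d5/4 = -281/120
  d8 = d2/2 + d1/3 = 287/90
  d9 = d6 + d1/5 = 289/30
Walk from origin (0, 0):
  seg 1: down by d8 = 287/90 → (0, -287/90)
  seg 2: up by d1 = 17/3 → (0, 223/90)
  seg 3: down by d6 = 17/2 → (0, -271/45)
  seg 4: right by d7 = -281/120 → (-281/120, -271/45)
  seg 5: down by d9 = 289/30 → (-281/120, -1409/90)
  seg 6: down by d4 = 17 → (-281/120, -2939/90)

d4 = 17
d5 = -281/30
d6 = 17/2
d7 = -281/120
d8 = 287/90
d9 = 289/30
endpoint = (-281/120, -2939/90)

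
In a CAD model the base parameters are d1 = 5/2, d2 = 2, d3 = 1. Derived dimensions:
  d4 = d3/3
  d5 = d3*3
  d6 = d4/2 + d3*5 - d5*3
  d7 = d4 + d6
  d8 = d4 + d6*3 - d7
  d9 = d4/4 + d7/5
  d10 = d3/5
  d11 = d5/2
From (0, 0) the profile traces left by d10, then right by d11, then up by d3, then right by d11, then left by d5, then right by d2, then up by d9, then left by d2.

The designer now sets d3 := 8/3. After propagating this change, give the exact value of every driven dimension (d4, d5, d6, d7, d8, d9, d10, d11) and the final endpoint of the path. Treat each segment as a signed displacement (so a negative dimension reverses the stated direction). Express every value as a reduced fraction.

d4 = 8/9
d5 = 8
d6 = -92/9
d7 = -28/3
d8 = -184/9
d9 = -74/45
d10 = 8/15
d11 = 4
endpoint = (-8/15, 46/45)

Apply edit: d3 := 8/3
  d4 = d3/3 = 8/9
  d5 = d3*3 = 8
  d6 = d4/2 + d3*5 - d5*3 = -92/9
  d7 = d4 + d6 = -28/3
  d8 = d4 + d6*3 - d7 = -184/9
  d9 = d4/4 + d7/5 = -74/45
  d10 = d3/5 = 8/15
  d11 = d5/2 = 4
Walk from origin (0, 0):
  seg 1: left by d10 = 8/15 → (-8/15, 0)
  seg 2: right by d11 = 4 → (52/15, 0)
  seg 3: up by d3 = 8/3 → (52/15, 8/3)
  seg 4: right by d11 = 4 → (112/15, 8/3)
  seg 5: left by d5 = 8 → (-8/15, 8/3)
  seg 6: right by d2 = 2 → (22/15, 8/3)
  seg 7: up by d9 = -74/45 → (22/15, 46/45)
  seg 8: left by d2 = 2 → (-8/15, 46/45)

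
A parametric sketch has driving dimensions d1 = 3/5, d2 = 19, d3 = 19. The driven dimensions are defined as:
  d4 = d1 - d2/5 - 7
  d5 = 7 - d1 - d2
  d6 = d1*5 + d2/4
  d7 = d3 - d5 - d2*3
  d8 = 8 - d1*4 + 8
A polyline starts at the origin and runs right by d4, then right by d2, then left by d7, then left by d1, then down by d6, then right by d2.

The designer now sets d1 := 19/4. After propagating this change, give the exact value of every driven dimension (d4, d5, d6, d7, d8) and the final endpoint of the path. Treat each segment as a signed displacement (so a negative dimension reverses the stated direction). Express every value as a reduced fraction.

d4 = -121/20
d5 = -67/4
d6 = 57/2
d7 = -85/4
d8 = -3
endpoint = (969/20, -57/2)

Apply edit: d1 := 19/4
  d4 = d1 - d2/5 - 7 = -121/20
  d5 = 7 - d1 - d2 = -67/4
  d6 = d1*5 + d2/4 = 57/2
  d7 = d3 - d5 - d2*3 = -85/4
  d8 = 8 - d1*4 + 8 = -3
Walk from origin (0, 0):
  seg 1: right by d4 = -121/20 → (-121/20, 0)
  seg 2: right by d2 = 19 → (259/20, 0)
  seg 3: left by d7 = -85/4 → (171/5, 0)
  seg 4: left by d1 = 19/4 → (589/20, 0)
  seg 5: down by d6 = 57/2 → (589/20, -57/2)
  seg 6: right by d2 = 19 → (969/20, -57/2)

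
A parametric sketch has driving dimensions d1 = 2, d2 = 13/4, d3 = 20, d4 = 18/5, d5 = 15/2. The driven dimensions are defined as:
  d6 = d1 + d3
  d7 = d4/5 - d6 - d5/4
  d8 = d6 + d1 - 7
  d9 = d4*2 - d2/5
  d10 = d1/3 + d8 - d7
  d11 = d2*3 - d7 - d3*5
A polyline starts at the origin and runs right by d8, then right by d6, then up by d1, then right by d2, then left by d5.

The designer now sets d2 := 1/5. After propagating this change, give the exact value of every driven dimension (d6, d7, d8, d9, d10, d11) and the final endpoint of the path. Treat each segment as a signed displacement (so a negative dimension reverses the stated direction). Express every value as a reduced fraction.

d6 = 22
d7 = -4631/200
d8 = 17
d9 = 179/25
d10 = 24493/600
d11 = -15249/200
endpoint = (317/10, 2)

Apply edit: d2 := 1/5
  d6 = d1 + d3 = 22
  d7 = d4/5 - d6 - d5/4 = -4631/200
  d8 = d6 + d1 - 7 = 17
  d9 = d4*2 - d2/5 = 179/25
  d10 = d1/3 + d8 - d7 = 24493/600
  d11 = d2*3 - d7 - d3*5 = -15249/200
Walk from origin (0, 0):
  seg 1: right by d8 = 17 → (17, 0)
  seg 2: right by d6 = 22 → (39, 0)
  seg 3: up by d1 = 2 → (39, 2)
  seg 4: right by d2 = 1/5 → (196/5, 2)
  seg 5: left by d5 = 15/2 → (317/10, 2)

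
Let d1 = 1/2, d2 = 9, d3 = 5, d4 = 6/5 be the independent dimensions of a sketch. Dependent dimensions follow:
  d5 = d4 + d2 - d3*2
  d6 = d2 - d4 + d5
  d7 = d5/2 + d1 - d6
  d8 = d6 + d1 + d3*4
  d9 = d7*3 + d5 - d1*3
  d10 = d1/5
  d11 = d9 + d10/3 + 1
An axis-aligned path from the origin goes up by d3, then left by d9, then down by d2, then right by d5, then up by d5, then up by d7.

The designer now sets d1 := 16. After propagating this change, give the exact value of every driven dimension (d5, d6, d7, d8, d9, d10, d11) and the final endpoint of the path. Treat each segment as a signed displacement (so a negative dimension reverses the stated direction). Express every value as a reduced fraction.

Apply edit: d1 := 16
  d5 = d4 + d2 - d3*2 = 1/5
  d6 = d2 - d4 + d5 = 8
  d7 = d5/2 + d1 - d6 = 81/10
  d8 = d6 + d1 + d3*4 = 44
  d9 = d7*3 + d5 - d1*3 = -47/2
  d10 = d1/5 = 16/5
  d11 = d9 + d10/3 + 1 = -643/30
Walk from origin (0, 0):
  seg 1: up by d3 = 5 → (0, 5)
  seg 2: left by d9 = -47/2 → (47/2, 5)
  seg 3: down by d2 = 9 → (47/2, -4)
  seg 4: right by d5 = 1/5 → (237/10, -4)
  seg 5: up by d5 = 1/5 → (237/10, -19/5)
  seg 6: up by d7 = 81/10 → (237/10, 43/10)

d5 = 1/5
d6 = 8
d7 = 81/10
d8 = 44
d9 = -47/2
d10 = 16/5
d11 = -643/30
endpoint = (237/10, 43/10)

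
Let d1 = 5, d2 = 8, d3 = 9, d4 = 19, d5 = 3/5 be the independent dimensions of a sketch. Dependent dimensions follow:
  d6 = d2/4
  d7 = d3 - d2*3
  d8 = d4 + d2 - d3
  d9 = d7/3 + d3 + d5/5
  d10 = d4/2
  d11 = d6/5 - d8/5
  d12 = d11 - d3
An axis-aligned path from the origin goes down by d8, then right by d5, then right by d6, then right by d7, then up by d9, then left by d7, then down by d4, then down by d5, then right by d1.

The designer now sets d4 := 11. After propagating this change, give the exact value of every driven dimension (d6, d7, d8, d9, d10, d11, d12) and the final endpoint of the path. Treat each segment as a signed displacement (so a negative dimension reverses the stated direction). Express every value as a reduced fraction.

d6 = 2
d7 = -15
d8 = 10
d9 = 103/25
d10 = 11/2
d11 = -8/5
d12 = -53/5
endpoint = (38/5, -437/25)

Apply edit: d4 := 11
  d6 = d2/4 = 2
  d7 = d3 - d2*3 = -15
  d8 = d4 + d2 - d3 = 10
  d9 = d7/3 + d3 + d5/5 = 103/25
  d10 = d4/2 = 11/2
  d11 = d6/5 - d8/5 = -8/5
  d12 = d11 - d3 = -53/5
Walk from origin (0, 0):
  seg 1: down by d8 = 10 → (0, -10)
  seg 2: right by d5 = 3/5 → (3/5, -10)
  seg 3: right by d6 = 2 → (13/5, -10)
  seg 4: right by d7 = -15 → (-62/5, -10)
  seg 5: up by d9 = 103/25 → (-62/5, -147/25)
  seg 6: left by d7 = -15 → (13/5, -147/25)
  seg 7: down by d4 = 11 → (13/5, -422/25)
  seg 8: down by d5 = 3/5 → (13/5, -437/25)
  seg 9: right by d1 = 5 → (38/5, -437/25)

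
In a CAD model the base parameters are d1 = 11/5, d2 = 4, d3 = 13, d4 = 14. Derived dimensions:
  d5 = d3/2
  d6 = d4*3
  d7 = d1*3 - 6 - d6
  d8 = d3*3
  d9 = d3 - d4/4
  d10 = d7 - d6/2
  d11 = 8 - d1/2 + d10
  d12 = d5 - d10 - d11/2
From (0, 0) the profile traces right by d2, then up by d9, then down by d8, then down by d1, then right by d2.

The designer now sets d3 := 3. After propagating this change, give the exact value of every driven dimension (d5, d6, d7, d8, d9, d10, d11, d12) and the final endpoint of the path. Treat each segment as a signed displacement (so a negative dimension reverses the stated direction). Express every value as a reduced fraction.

d5 = 3/2
d6 = 42
d7 = -207/5
d8 = 9
d9 = -1/2
d10 = -312/5
d11 = -111/2
d12 = 1833/20
endpoint = (8, -117/10)

Apply edit: d3 := 3
  d5 = d3/2 = 3/2
  d6 = d4*3 = 42
  d7 = d1*3 - 6 - d6 = -207/5
  d8 = d3*3 = 9
  d9 = d3 - d4/4 = -1/2
  d10 = d7 - d6/2 = -312/5
  d11 = 8 - d1/2 + d10 = -111/2
  d12 = d5 - d10 - d11/2 = 1833/20
Walk from origin (0, 0):
  seg 1: right by d2 = 4 → (4, 0)
  seg 2: up by d9 = -1/2 → (4, -1/2)
  seg 3: down by d8 = 9 → (4, -19/2)
  seg 4: down by d1 = 11/5 → (4, -117/10)
  seg 5: right by d2 = 4 → (8, -117/10)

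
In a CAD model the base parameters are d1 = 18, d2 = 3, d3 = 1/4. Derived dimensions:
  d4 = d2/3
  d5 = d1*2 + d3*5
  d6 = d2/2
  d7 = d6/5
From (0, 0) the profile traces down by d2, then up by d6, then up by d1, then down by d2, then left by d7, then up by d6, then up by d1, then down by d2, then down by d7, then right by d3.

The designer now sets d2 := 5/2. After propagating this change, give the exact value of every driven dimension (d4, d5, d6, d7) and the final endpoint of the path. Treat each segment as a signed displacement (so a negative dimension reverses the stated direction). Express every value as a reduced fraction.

Apply edit: d2 := 5/2
  d4 = d2/3 = 5/6
  d5 = d1*2 + d3*5 = 149/4
  d6 = d2/2 = 5/4
  d7 = d6/5 = 1/4
Walk from origin (0, 0):
  seg 1: down by d2 = 5/2 → (0, -5/2)
  seg 2: up by d6 = 5/4 → (0, -5/4)
  seg 3: up by d1 = 18 → (0, 67/4)
  seg 4: down by d2 = 5/2 → (0, 57/4)
  seg 5: left by d7 = 1/4 → (-1/4, 57/4)
  seg 6: up by d6 = 5/4 → (-1/4, 31/2)
  seg 7: up by d1 = 18 → (-1/4, 67/2)
  seg 8: down by d2 = 5/2 → (-1/4, 31)
  seg 9: down by d7 = 1/4 → (-1/4, 123/4)
  seg 10: right by d3 = 1/4 → (0, 123/4)

d4 = 5/6
d5 = 149/4
d6 = 5/4
d7 = 1/4
endpoint = (0, 123/4)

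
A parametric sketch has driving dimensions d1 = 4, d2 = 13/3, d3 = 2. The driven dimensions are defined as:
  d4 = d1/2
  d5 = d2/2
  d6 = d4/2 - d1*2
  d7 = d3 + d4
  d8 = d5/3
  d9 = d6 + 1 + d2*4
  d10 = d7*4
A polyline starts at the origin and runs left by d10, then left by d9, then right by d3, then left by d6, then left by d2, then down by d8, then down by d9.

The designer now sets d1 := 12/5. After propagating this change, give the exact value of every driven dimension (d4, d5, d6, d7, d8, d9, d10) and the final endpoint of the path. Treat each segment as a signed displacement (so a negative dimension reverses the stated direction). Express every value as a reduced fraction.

Apply edit: d1 := 12/5
  d4 = d1/2 = 6/5
  d5 = d2/2 = 13/6
  d6 = d4/2 - d1*2 = -21/5
  d7 = d3 + d4 = 16/5
  d8 = d5/3 = 13/18
  d9 = d6 + 1 + d2*4 = 212/15
  d10 = d7*4 = 64/5
Walk from origin (0, 0):
  seg 1: left by d10 = 64/5 → (-64/5, 0)
  seg 2: left by d9 = 212/15 → (-404/15, 0)
  seg 3: right by d3 = 2 → (-374/15, 0)
  seg 4: left by d6 = -21/5 → (-311/15, 0)
  seg 5: left by d2 = 13/3 → (-376/15, 0)
  seg 6: down by d8 = 13/18 → (-376/15, -13/18)
  seg 7: down by d9 = 212/15 → (-376/15, -1337/90)

d4 = 6/5
d5 = 13/6
d6 = -21/5
d7 = 16/5
d8 = 13/18
d9 = 212/15
d10 = 64/5
endpoint = (-376/15, -1337/90)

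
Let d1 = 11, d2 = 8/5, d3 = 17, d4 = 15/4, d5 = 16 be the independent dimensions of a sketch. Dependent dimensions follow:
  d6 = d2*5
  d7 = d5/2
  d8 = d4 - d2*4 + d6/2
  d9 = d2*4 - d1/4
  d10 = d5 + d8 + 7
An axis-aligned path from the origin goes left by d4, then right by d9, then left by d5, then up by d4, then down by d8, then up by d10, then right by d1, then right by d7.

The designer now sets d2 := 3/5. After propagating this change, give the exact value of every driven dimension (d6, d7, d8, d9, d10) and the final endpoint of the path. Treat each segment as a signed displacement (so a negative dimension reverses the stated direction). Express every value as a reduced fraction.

d6 = 3
d7 = 8
d8 = 57/20
d9 = -7/20
d10 = 517/20
endpoint = (-11/10, 107/4)

Apply edit: d2 := 3/5
  d6 = d2*5 = 3
  d7 = d5/2 = 8
  d8 = d4 - d2*4 + d6/2 = 57/20
  d9 = d2*4 - d1/4 = -7/20
  d10 = d5 + d8 + 7 = 517/20
Walk from origin (0, 0):
  seg 1: left by d4 = 15/4 → (-15/4, 0)
  seg 2: right by d9 = -7/20 → (-41/10, 0)
  seg 3: left by d5 = 16 → (-201/10, 0)
  seg 4: up by d4 = 15/4 → (-201/10, 15/4)
  seg 5: down by d8 = 57/20 → (-201/10, 9/10)
  seg 6: up by d10 = 517/20 → (-201/10, 107/4)
  seg 7: right by d1 = 11 → (-91/10, 107/4)
  seg 8: right by d7 = 8 → (-11/10, 107/4)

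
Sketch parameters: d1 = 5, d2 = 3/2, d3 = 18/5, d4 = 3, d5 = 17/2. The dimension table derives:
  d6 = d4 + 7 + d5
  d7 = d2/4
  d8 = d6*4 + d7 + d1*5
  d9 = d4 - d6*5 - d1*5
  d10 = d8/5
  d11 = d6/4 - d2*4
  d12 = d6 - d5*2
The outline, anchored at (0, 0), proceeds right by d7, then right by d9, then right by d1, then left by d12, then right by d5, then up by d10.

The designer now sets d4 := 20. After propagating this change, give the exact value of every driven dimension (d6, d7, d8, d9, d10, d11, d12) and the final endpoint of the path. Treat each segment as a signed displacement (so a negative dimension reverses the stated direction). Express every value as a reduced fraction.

d6 = 71/2
d7 = 3/8
d8 = 1339/8
d9 = -365/2
d10 = 1339/40
d11 = 23/8
d12 = 37/2
endpoint = (-1497/8, 1339/40)

Apply edit: d4 := 20
  d6 = d4 + 7 + d5 = 71/2
  d7 = d2/4 = 3/8
  d8 = d6*4 + d7 + d1*5 = 1339/8
  d9 = d4 - d6*5 - d1*5 = -365/2
  d10 = d8/5 = 1339/40
  d11 = d6/4 - d2*4 = 23/8
  d12 = d6 - d5*2 = 37/2
Walk from origin (0, 0):
  seg 1: right by d7 = 3/8 → (3/8, 0)
  seg 2: right by d9 = -365/2 → (-1457/8, 0)
  seg 3: right by d1 = 5 → (-1417/8, 0)
  seg 4: left by d12 = 37/2 → (-1565/8, 0)
  seg 5: right by d5 = 17/2 → (-1497/8, 0)
  seg 6: up by d10 = 1339/40 → (-1497/8, 1339/40)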